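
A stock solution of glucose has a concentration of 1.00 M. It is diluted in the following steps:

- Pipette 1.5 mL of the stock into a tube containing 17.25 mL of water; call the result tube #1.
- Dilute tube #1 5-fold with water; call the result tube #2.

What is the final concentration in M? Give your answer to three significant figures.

0.0160 M

Step 1: 1.5 mL + 17.25 mL = 18.75 mL total → factor 18.75/1.5 = 12.5
Step 2: 5-fold → factor 5
Overall dilution factor = 12.5 × 5 = 62.5
Final = 1.00 M / 62.5 = 0.0160 M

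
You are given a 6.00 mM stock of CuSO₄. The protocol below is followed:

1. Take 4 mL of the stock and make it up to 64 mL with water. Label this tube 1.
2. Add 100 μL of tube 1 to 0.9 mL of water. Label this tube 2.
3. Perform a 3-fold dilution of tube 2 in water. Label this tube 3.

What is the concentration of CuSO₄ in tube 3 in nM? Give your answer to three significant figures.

1.25 × 10^4 nM

Step 1: 4 mL brought to 64 mL → factor 64/4 = 16
Step 2: 100 μL + 0.9 mL = 1000 μL total → factor 1000/100 = 10
Step 3: 3-fold → factor 3
Overall dilution factor = 16 × 10 × 3 = 480
Final = 6.00 mM / 480 = 0.01250 mM = 1.25 × 10^4 nM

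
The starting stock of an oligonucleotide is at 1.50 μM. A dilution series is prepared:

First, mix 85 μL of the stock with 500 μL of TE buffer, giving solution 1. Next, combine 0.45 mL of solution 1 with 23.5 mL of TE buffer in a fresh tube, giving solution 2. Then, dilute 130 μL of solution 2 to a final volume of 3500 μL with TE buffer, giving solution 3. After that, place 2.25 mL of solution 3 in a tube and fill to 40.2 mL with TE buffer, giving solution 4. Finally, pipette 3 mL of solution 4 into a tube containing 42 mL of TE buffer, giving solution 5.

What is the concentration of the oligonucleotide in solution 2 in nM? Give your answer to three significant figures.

Step 1: 85 μL + 500 μL = 585 μL total → factor 585/85 = 6.8824
Step 2: 0.45 mL + 23.5 mL = 23.95 mL total → factor 23.95/0.45 = 53.222
Dilution factor through solution 2 = 6.8824 × 53.222 = 366.29
[solution 2] = 1.50 μM / 366.29 = 0.004095 μM = 4.10 nM

4.10 nM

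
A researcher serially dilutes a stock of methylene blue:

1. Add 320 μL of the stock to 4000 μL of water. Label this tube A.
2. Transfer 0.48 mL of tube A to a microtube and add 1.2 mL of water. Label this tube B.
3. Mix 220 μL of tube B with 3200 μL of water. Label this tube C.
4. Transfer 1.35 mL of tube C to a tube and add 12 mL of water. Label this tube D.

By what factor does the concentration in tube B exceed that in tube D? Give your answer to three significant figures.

Step 1: 320 μL + 4000 μL = 4320 μL total → factor 4320/320 = 13.5
Step 2: 0.48 mL + 1.2 mL = 1.68 mL total → factor 1.68/0.48 = 3.5
Step 3: 220 μL + 3200 μL = 3420 μL total → factor 3420/220 = 15.545
Step 4: 1.35 mL + 12 mL = 13.35 mL total → factor 13.35/1.35 = 9.8889
Dilution factor to tube B = 47.25; to tube D = 7263.6
[tube B]/[tube D] = (factor to tube D)/(factor to tube B) = 7263.6/47.25 = 154

154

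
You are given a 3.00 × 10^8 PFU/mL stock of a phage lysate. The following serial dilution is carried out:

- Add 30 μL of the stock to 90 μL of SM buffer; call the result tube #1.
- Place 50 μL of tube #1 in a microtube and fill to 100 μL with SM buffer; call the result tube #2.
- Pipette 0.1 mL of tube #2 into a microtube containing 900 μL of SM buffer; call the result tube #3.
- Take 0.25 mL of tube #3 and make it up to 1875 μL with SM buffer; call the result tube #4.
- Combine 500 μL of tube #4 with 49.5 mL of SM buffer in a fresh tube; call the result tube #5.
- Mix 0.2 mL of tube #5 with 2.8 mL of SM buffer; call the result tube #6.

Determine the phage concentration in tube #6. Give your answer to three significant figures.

Step 1: 30 μL + 90 μL = 120 μL total → factor 120/30 = 4
Step 2: 50 μL brought to 100 μL → factor 100/50 = 2
Step 3: 0.1 mL + 900 μL = 1 mL total → factor 1/0.1 = 10
Step 4: 0.25 mL brought to 1875 μL → factor 1.875/0.25 = 7.5
Step 5: 500 μL + 49.5 mL = 50000 μL total → factor 50000/500 = 100
Step 6: 0.2 mL + 2.8 mL = 3 mL total → factor 3/0.2 = 15
Overall dilution factor = 4 × 2 × 10 × 7.5 × 100 × 15 = 9 × 10^5
Final = 3.00 × 10^8 PFU/mL / 9 × 10^5 = 333 PFU/mL

333 PFU/mL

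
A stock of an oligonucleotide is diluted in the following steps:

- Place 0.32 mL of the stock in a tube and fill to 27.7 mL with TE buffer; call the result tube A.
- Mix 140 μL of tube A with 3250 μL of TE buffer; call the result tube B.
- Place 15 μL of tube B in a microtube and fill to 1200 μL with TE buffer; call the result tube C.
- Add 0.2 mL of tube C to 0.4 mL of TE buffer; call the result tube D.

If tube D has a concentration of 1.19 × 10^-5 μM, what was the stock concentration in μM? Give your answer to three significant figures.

5.99 μM

Step 1: 0.32 mL brought to 27.7 mL → factor 27.7/0.32 = 86.562
Step 2: 140 μL + 3250 μL = 3390 μL total → factor 3390/140 = 24.214
Step 3: 15 μL brought to 1200 μL → factor 1200/15 = 80
Step 4: 0.2 mL + 0.4 mL = 0.6 mL total → factor 0.6/0.2 = 3
Overall dilution factor = 86.562 × 24.214 × 80 × 3 = 5.0305 × 10^5
Stock = 1.19 × 10^-5 μM × 5.0305 × 10^5 = 5.99 μM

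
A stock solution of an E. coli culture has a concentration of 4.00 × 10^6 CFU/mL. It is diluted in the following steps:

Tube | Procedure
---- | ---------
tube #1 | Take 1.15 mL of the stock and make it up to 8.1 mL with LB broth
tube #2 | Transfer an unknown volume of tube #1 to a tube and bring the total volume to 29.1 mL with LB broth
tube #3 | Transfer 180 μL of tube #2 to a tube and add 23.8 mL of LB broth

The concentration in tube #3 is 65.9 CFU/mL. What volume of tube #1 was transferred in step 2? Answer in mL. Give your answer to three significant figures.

Step 1: 1.15 mL brought to 8.1 mL → factor 8.1/1.15 = 7.0435
Step 2: v brought to 29.1 mL → factor = 29.1 mL/v
Step 3: 180 μL + 23.8 mL = 23980 μL total → factor 23980/180 = 133.22
Product of known-step factors = 938.35
Overall factor = 4.00 × 10^6 CFU/mL / (65.9 CFU/mL) = 60698
Step-2 factor = 60698 / 938.35 = 64.686
v = 29.1 mL / 64.686 = 0.450 mL

0.450 mL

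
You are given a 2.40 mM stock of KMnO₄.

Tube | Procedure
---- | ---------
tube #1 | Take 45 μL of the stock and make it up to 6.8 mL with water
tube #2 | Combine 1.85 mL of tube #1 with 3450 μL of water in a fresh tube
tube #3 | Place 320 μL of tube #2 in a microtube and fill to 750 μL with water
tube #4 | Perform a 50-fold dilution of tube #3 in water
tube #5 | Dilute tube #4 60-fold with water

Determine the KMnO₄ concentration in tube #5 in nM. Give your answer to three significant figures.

0.788 nM

Step 1: 45 μL brought to 6.8 mL → factor 6800/45 = 151.11
Step 2: 1.85 mL + 3450 μL = 5.3 mL total → factor 5.3/1.85 = 2.8649
Step 3: 320 μL brought to 750 μL → factor 750/320 = 2.3438
Step 4: 50-fold → factor 50
Step 5: 60-fold → factor 60
Overall dilution factor = 151.11 × 2.8649 × 2.3438 × 50 × 60 = 3.0439 × 10^6
Final = 2.40 mM / 3.0439 × 10^6 = 7.885 × 10^-7 mM = 0.788 nM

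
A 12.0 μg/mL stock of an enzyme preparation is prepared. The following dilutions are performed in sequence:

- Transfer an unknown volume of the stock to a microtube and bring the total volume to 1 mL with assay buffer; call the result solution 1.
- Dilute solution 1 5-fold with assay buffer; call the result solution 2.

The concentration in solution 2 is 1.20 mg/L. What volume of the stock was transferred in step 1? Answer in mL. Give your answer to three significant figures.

Step 1: v brought to 1 mL → factor = 1 mL/v
Step 2: 5-fold → factor 5
Product of known-step factors = 5
Overall factor = 12.0 μg/mL / (1.20 mg/L) = 10
Step-1 factor = 10 / 5 = 2
v = 1 mL / 2 = 0.500 mL

0.500 mL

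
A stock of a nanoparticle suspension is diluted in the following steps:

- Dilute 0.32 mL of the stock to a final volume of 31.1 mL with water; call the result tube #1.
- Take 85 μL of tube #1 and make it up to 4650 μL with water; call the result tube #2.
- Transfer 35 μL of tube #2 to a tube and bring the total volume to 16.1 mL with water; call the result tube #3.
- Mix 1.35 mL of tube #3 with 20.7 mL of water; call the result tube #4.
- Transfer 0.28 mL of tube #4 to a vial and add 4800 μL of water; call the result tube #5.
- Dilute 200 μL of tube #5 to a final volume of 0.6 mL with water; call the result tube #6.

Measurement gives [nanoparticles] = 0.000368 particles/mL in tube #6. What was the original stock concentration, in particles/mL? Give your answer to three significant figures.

8.00 × 10^5 particles/mL

Step 1: 0.32 mL brought to 31.1 mL → factor 31.1/0.32 = 97.188
Step 2: 85 μL brought to 4650 μL → factor 4650/85 = 54.706
Step 3: 35 μL brought to 16.1 mL → factor 16100/35 = 460
Step 4: 1.35 mL + 20.7 mL = 22.05 mL total → factor 22.05/1.35 = 16.333
Step 5: 0.28 mL + 4800 μL = 5.08 mL total → factor 5.08/0.28 = 18.143
Step 6: 200 μL brought to 0.6 mL → factor 600/200 = 3
Overall dilution factor = 97.188 × 54.706 × 460 × 16.333 × 18.143 × 3 = 2.1742 × 10^9
Stock = 0.000368 particles/mL × 2.1742 × 10^9 = 8.00 × 10^5 particles/mL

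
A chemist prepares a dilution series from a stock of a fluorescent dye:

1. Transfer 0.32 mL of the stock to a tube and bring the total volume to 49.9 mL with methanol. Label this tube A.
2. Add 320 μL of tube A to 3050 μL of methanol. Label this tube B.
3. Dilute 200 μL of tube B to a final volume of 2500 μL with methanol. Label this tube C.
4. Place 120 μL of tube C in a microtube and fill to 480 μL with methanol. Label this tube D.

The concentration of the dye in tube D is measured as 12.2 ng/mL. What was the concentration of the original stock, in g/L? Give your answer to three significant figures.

1.00 g/L

Step 1: 0.32 mL brought to 49.9 mL → factor 49.9/0.32 = 155.94
Step 2: 320 μL + 3050 μL = 3370 μL total → factor 3370/320 = 10.531
Step 3: 200 μL brought to 2500 μL → factor 2500/200 = 12.5
Step 4: 120 μL brought to 480 μL → factor 480/120 = 4
Overall dilution factor = 155.94 × 10.531 × 12.5 × 4 = 82111
Stock = 12.2 ng/mL × 82111 = 1.002 × 10^6 ng/mL = 1.00 g/L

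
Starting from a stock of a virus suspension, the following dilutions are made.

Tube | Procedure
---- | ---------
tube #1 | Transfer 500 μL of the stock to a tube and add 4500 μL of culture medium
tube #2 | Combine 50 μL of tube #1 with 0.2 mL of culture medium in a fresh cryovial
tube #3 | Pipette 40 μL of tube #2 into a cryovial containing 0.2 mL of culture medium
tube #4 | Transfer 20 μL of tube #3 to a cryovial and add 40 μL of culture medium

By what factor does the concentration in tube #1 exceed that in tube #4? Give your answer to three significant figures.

90.0

Step 1: 500 μL + 4500 μL = 5000 μL total → factor 5000/500 = 10
Step 2: 50 μL + 0.2 mL = 250 μL total → factor 250/50 = 5
Step 3: 40 μL + 0.2 mL = 240 μL total → factor 240/40 = 6
Step 4: 20 μL + 40 μL = 60 μL total → factor 60/20 = 3
Dilution factor to tube #1 = 10; to tube #4 = 900
[tube #1]/[tube #4] = (factor to tube #4)/(factor to tube #1) = 900/10 = 90.0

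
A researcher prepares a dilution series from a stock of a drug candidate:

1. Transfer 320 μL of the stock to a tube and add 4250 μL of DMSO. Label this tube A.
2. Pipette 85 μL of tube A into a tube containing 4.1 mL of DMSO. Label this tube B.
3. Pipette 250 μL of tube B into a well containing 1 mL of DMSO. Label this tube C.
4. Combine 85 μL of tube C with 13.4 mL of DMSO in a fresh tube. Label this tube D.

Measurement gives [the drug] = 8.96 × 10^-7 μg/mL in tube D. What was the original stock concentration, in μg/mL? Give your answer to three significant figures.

Step 1: 320 μL + 4250 μL = 4570 μL total → factor 4570/320 = 14.281
Step 2: 85 μL + 4.1 mL = 4185 μL total → factor 4185/85 = 49.235
Step 3: 250 μL + 1 mL = 1250 μL total → factor 1250/250 = 5
Step 4: 85 μL + 13.4 mL = 13485 μL total → factor 13485/85 = 158.65
Overall dilution factor = 14.281 × 49.235 × 5 × 158.65 = 5.5776 × 10^5
Stock = 8.96 × 10^-7 μg/mL × 5.5776 × 10^5 = 0.500 μg/mL

0.500 μg/mL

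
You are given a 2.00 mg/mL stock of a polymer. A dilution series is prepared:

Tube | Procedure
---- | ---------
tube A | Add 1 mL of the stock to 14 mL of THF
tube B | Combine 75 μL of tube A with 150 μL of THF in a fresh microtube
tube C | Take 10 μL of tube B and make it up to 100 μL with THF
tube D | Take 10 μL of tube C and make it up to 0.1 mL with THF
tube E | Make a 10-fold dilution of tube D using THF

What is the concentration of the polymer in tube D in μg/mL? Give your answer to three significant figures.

Step 1: 1 mL + 14 mL = 15 mL total → factor 15/1 = 15
Step 2: 75 μL + 150 μL = 225 μL total → factor 225/75 = 3
Step 3: 10 μL brought to 100 μL → factor 100/10 = 10
Step 4: 10 μL brought to 0.1 mL → factor 100/10 = 10
Dilution factor through tube D = 15 × 3 × 10 × 10 = 4500
[tube D] = 2.00 mg/mL / 4500 = 0.0004444 mg/mL = 0.444 μg/mL

0.444 μg/mL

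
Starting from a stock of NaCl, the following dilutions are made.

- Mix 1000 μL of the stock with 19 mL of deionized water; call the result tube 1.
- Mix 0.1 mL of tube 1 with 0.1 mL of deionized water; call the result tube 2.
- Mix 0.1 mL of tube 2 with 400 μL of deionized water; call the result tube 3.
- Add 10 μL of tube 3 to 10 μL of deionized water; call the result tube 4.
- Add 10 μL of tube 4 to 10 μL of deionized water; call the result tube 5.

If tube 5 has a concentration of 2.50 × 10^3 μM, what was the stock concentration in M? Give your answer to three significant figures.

2.00 M

Step 1: 1000 μL + 19 mL = 20000 μL total → factor 20000/1000 = 20
Step 2: 0.1 mL + 0.1 mL = 0.2 mL total → factor 0.2/0.1 = 2
Step 3: 0.1 mL + 400 μL = 0.5 mL total → factor 0.5/0.1 = 5
Step 4: 10 μL + 10 μL = 20 μL total → factor 20/10 = 2
Step 5: 10 μL + 10 μL = 20 μL total → factor 20/10 = 2
Overall dilution factor = 20 × 2 × 5 × 2 × 2 = 800
Stock = 2.50 × 10^3 μM × 800 = 2.000 × 10^6 μM = 2.00 M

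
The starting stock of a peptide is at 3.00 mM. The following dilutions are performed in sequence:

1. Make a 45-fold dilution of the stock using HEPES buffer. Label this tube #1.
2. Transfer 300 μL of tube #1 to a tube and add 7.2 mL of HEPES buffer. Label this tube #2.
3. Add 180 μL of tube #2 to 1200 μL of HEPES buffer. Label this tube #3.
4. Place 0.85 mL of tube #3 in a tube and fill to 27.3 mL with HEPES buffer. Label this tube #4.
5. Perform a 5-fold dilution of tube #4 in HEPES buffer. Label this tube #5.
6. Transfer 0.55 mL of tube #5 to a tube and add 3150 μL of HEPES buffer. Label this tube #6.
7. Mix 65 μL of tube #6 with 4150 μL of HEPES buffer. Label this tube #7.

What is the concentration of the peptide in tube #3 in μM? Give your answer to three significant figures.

0.348 μM

Step 1: 45-fold → factor 45
Step 2: 300 μL + 7.2 mL = 7500 μL total → factor 7500/300 = 25
Step 3: 180 μL + 1200 μL = 1380 μL total → factor 1380/180 = 7.6667
Dilution factor through tube #3 = 45 × 25 × 7.6667 = 8625
[tube #3] = 3.00 mM / 8625 = 0.0003478 mM = 0.348 μM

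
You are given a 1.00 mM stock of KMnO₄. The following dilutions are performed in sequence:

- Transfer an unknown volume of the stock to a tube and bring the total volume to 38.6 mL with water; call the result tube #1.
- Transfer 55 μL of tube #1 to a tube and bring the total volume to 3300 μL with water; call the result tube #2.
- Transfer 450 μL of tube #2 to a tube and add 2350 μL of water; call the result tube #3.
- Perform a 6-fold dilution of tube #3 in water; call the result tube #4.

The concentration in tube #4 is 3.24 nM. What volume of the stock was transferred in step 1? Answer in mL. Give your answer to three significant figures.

Step 1: v brought to 38.6 mL → factor = 38.6 mL/v
Step 2: 55 μL brought to 3300 μL → factor 3300/55 = 60
Step 3: 450 μL + 2350 μL = 2800 μL total → factor 2800/450 = 6.2222
Step 4: 6-fold → factor 6
Product of known-step factors = 2240
Overall factor = 1.00 mM / (3.24 nM) = 3.0864 × 10^5
Step-1 factor = 3.0864 × 10^5 / 2240 = 137.79
v = 38.6 mL / 137.79 = 0.280 mL

0.280 mL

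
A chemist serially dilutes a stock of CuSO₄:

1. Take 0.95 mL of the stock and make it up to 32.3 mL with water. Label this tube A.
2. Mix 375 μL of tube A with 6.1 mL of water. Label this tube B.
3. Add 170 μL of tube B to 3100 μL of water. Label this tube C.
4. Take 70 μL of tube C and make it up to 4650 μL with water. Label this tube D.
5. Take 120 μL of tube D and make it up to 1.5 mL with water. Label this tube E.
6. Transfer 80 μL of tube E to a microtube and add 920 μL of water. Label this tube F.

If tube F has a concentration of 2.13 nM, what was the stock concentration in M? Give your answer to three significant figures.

Step 1: 0.95 mL brought to 32.3 mL → factor 32.3/0.95 = 34
Step 2: 375 μL + 6.1 mL = 6475 μL total → factor 6475/375 = 17.267
Step 3: 170 μL + 3100 μL = 3270 μL total → factor 3270/170 = 19.235
Step 4: 70 μL brought to 4650 μL → factor 4650/70 = 66.429
Step 5: 120 μL brought to 1.5 mL → factor 1500/120 = 12.5
Step 6: 80 μL + 920 μL = 1000 μL total → factor 1000/80 = 12.5
Overall dilution factor = 34 × 17.267 × 19.235 × 66.429 × 12.5 × 12.5 = 1.1721 × 10^8
Stock = 2.13 nM × 1.1721 × 10^8 = 2.497 × 10^8 nM = 0.250 M

0.250 M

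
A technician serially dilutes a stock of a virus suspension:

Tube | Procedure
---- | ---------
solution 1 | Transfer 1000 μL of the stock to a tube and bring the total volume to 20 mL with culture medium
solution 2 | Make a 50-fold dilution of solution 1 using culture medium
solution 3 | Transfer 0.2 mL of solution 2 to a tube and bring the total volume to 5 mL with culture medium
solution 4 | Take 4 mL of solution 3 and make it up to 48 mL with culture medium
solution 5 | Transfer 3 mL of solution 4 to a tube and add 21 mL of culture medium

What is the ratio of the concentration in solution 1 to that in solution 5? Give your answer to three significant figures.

1.20 × 10^5

Step 1: 1000 μL brought to 20 mL → factor 20000/1000 = 20
Step 2: 50-fold → factor 50
Step 3: 0.2 mL brought to 5 mL → factor 5/0.2 = 25
Step 4: 4 mL brought to 48 mL → factor 48/4 = 12
Step 5: 3 mL + 21 mL = 24 mL total → factor 24/3 = 8
Dilution factor to solution 1 = 20; to solution 5 = 2.4 × 10^6
[solution 1]/[solution 5] = (factor to solution 5)/(factor to solution 1) = 2.4 × 10^6/20 = 1.20 × 10^5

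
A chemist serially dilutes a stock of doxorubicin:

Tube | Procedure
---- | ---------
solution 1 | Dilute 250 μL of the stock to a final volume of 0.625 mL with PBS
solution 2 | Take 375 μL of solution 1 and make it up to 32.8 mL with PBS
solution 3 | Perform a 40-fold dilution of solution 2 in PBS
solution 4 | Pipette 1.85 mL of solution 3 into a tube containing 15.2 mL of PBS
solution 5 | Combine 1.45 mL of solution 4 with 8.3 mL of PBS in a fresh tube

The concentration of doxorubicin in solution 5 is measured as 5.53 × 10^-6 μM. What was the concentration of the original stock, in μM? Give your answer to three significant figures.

Step 1: 250 μL brought to 0.625 mL → factor 625/250 = 2.5
Step 2: 375 μL brought to 32.8 mL → factor 32800/375 = 87.467
Step 3: 40-fold → factor 40
Step 4: 1.85 mL + 15.2 mL = 17.05 mL total → factor 17.05/1.85 = 9.2162
Step 5: 1.45 mL + 8.3 mL = 9.75 mL total → factor 9.75/1.45 = 6.7241
Overall dilution factor = 2.5 × 87.467 × 40 × 9.2162 × 6.7241 = 5.4204 × 10^5
Stock = 5.53 × 10^-6 μM × 5.4204 × 10^5 = 3.00 μM

3.00 μM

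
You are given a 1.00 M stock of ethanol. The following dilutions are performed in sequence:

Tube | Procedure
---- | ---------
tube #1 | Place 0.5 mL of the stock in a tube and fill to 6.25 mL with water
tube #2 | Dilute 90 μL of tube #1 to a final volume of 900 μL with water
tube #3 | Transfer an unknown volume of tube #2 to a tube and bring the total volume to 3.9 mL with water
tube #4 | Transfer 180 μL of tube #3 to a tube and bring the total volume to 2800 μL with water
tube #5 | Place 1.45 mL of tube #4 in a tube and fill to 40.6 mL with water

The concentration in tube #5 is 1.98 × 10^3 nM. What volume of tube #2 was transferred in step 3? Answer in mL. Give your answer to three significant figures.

Step 1: 0.5 mL brought to 6.25 mL → factor 6.25/0.5 = 12.5
Step 2: 90 μL brought to 900 μL → factor 900/90 = 10
Step 3: v brought to 3.9 mL → factor = 3.9 mL/v
Step 4: 180 μL brought to 2800 μL → factor 2800/180 = 15.556
Step 5: 1.45 mL brought to 40.6 mL → factor 40.6/1.45 = 28
Product of known-step factors = 54444
Overall factor = 1.00 M / (1.98 × 10^3 nM) = 5.0505 × 10^5
Step-3 factor = 5.0505 × 10^5 / 54444 = 9.2764
v = 3.9 mL / 9.2764 = 0.420 mL

0.420 mL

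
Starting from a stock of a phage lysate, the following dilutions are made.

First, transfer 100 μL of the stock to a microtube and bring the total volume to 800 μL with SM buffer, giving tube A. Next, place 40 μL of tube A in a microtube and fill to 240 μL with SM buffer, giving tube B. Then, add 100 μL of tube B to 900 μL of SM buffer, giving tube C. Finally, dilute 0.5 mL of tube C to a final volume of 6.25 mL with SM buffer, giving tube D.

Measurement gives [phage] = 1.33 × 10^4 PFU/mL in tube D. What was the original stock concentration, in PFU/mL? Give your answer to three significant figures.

Step 1: 100 μL brought to 800 μL → factor 800/100 = 8
Step 2: 40 μL brought to 240 μL → factor 240/40 = 6
Step 3: 100 μL + 900 μL = 1000 μL total → factor 1000/100 = 10
Step 4: 0.5 mL brought to 6.25 mL → factor 6.25/0.5 = 12.5
Overall dilution factor = 8 × 6 × 10 × 12.5 = 6000
Stock = 1.33 × 10^4 PFU/mL × 6000 = 7.98 × 10^7 PFU/mL

7.98 × 10^7 PFU/mL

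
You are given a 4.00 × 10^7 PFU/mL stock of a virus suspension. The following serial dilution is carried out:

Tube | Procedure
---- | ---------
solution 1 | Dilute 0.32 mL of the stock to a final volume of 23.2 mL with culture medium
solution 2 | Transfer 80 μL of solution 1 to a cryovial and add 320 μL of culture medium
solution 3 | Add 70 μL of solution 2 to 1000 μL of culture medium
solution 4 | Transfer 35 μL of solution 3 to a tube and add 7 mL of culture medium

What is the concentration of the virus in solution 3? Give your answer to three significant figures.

Step 1: 0.32 mL brought to 23.2 mL → factor 23.2/0.32 = 72.5
Step 2: 80 μL + 320 μL = 400 μL total → factor 400/80 = 5
Step 3: 70 μL + 1000 μL = 1070 μL total → factor 1070/70 = 15.286
Dilution factor through solution 3 = 72.5 × 5 × 15.286 = 5541.1
[solution 3] = 4.00 × 10^7 PFU/mL / 5541.1 = 7.22 × 10^3 PFU/mL

7.22 × 10^3 PFU/mL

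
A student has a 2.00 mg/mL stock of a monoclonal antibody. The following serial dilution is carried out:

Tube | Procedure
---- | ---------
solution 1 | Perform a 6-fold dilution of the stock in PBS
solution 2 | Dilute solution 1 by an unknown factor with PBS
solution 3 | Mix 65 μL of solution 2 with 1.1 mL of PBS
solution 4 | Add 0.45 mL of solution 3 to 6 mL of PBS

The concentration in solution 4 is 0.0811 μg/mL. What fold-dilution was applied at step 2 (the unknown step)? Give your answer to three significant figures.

Step 1: 6-fold → factor 6
Step 2: unknown factor x
Step 3: 65 μL + 1.1 mL = 1165 μL total → factor 1165/65 = 17.923
Step 4: 0.45 mL + 6 mL = 6.45 mL total → factor 6.45/0.45 = 14.333
Product of known-step factors = 1541.4
Overall factor = 2.00 mg/mL / (0.0811 μg/mL) = 24661
x = 24661 / 1541.4 = 16.0

16.0-fold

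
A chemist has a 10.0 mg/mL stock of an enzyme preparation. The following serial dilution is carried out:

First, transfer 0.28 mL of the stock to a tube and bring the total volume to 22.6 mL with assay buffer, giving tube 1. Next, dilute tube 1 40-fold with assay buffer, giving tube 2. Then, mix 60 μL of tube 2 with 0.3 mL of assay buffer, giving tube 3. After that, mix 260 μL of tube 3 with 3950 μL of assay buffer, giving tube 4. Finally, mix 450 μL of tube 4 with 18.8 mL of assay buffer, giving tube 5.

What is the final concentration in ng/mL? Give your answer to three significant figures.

Step 1: 0.28 mL brought to 22.6 mL → factor 22.6/0.28 = 80.714
Step 2: 40-fold → factor 40
Step 3: 60 μL + 0.3 mL = 360 μL total → factor 360/60 = 6
Step 4: 260 μL + 3950 μL = 4210 μL total → factor 4210/260 = 16.192
Step 5: 450 μL + 18.8 mL = 19250 μL total → factor 19250/450 = 42.778
Overall dilution factor = 80.714 × 40 × 6 × 16.192 × 42.778 = 1.3418 × 10^7
Final = 10.0 mg/mL / 1.3418 × 10^7 = 7.453 × 10^-7 mg/mL = 0.745 ng/mL

0.745 ng/mL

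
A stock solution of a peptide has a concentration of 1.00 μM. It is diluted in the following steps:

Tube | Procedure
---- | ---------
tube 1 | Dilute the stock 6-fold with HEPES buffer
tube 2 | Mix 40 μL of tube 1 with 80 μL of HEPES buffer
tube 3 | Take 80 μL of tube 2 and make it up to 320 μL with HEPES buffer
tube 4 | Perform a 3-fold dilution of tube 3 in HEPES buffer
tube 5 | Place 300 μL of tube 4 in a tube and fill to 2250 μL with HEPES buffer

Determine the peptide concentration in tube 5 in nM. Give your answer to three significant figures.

0.617 nM

Step 1: 6-fold → factor 6
Step 2: 40 μL + 80 μL = 120 μL total → factor 120/40 = 3
Step 3: 80 μL brought to 320 μL → factor 320/80 = 4
Step 4: 3-fold → factor 3
Step 5: 300 μL brought to 2250 μL → factor 2250/300 = 7.5
Overall dilution factor = 6 × 3 × 4 × 3 × 7.5 = 1620
Final = 1.00 μM / 1620 = 0.0006173 μM = 0.617 nM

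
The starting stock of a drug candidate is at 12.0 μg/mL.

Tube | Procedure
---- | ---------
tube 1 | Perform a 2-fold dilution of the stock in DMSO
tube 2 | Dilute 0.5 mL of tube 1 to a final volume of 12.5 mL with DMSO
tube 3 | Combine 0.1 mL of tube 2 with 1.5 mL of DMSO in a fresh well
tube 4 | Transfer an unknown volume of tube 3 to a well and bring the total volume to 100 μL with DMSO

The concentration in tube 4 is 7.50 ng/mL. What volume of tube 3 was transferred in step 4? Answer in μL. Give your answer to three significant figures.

Step 1: 2-fold → factor 2
Step 2: 0.5 mL brought to 12.5 mL → factor 12.5/0.5 = 25
Step 3: 0.1 mL + 1.5 mL = 1.6 mL total → factor 1.6/0.1 = 16
Step 4: v brought to 100 μL → factor = 100 μL/v
Product of known-step factors = 800
Overall factor = 12.0 μg/mL / (7.50 ng/mL) = 1600
Step-4 factor = 1600 / 800 = 2
v = 100 μL / 2 = 50.0 μL

50.0 μL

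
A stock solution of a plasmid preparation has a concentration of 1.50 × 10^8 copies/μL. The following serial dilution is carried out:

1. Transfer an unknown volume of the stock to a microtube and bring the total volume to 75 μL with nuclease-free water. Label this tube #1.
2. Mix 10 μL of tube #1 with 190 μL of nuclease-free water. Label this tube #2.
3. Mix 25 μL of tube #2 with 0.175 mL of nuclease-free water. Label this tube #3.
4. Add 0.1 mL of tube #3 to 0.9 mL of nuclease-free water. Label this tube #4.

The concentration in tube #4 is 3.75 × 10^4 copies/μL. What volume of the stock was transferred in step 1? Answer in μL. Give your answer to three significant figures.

30.0 μL

Step 1: v brought to 75 μL → factor = 75 μL/v
Step 2: 10 μL + 190 μL = 200 μL total → factor 200/10 = 20
Step 3: 25 μL + 0.175 mL = 200 μL total → factor 200/25 = 8
Step 4: 0.1 mL + 0.9 mL = 1 mL total → factor 1/0.1 = 10
Product of known-step factors = 1600
Overall factor = 1.50 × 10^8 copies/μL / (3.75 × 10^4 copies/μL) = 4000
Step-1 factor = 4000 / 1600 = 2.5
v = 75 μL / 2.5 = 30.0 μL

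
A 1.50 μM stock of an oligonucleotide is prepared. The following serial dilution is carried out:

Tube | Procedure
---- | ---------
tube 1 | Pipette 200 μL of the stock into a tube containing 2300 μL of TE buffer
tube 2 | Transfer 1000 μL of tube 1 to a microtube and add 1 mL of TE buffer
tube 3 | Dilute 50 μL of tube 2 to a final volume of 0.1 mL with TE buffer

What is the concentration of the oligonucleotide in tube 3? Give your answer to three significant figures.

Step 1: 200 μL + 2300 μL = 2500 μL total → factor 2500/200 = 12.5
Step 2: 1000 μL + 1 mL = 2000 μL total → factor 2000/1000 = 2
Step 3: 50 μL brought to 0.1 mL → factor 100/50 = 2
Overall dilution factor = 12.5 × 2 × 2 = 50
Final = 1.50 μM / 50 = 0.0300 μM

0.0300 μM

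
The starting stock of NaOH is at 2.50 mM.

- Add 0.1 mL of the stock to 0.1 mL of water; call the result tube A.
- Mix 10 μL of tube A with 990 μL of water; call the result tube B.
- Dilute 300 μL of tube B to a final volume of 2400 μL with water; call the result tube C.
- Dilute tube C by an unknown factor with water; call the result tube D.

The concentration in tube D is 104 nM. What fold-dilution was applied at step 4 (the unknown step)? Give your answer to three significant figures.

15.0-fold

Step 1: 0.1 mL + 0.1 mL = 0.2 mL total → factor 0.2/0.1 = 2
Step 2: 10 μL + 990 μL = 1000 μL total → factor 1000/10 = 100
Step 3: 300 μL brought to 2400 μL → factor 2400/300 = 8
Step 4: unknown factor x
Product of known-step factors = 1600
Overall factor = 2.50 mM / (104 nM) = 24038
x = 24038 / 1600 = 15.0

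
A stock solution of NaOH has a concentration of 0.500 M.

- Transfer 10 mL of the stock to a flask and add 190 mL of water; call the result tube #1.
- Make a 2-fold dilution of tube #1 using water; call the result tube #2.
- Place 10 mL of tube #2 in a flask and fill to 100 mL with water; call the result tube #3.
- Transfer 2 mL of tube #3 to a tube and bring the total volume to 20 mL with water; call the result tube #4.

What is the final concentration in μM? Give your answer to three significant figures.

Step 1: 10 mL + 190 mL = 200 mL total → factor 200/10 = 20
Step 2: 2-fold → factor 2
Step 3: 10 mL brought to 100 mL → factor 100/10 = 10
Step 4: 2 mL brought to 20 mL → factor 20/2 = 10
Overall dilution factor = 20 × 2 × 10 × 10 = 4000
Final = 0.500 M / 4000 = 0.0001250 M = 125 μM

125 μM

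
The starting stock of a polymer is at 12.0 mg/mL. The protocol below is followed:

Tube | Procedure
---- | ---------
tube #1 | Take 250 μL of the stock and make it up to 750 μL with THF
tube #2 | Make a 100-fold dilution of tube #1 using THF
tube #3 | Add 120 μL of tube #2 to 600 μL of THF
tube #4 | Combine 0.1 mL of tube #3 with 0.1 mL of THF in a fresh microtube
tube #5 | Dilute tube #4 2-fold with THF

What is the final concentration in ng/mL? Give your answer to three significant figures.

1.67 × 10^3 ng/mL

Step 1: 250 μL brought to 750 μL → factor 750/250 = 3
Step 2: 100-fold → factor 100
Step 3: 120 μL + 600 μL = 720 μL total → factor 720/120 = 6
Step 4: 0.1 mL + 0.1 mL = 0.2 mL total → factor 0.2/0.1 = 2
Step 5: 2-fold → factor 2
Overall dilution factor = 3 × 100 × 6 × 2 × 2 = 7200
Final = 12.0 mg/mL / 7200 = 0.001667 mg/mL = 1.67 × 10^3 ng/mL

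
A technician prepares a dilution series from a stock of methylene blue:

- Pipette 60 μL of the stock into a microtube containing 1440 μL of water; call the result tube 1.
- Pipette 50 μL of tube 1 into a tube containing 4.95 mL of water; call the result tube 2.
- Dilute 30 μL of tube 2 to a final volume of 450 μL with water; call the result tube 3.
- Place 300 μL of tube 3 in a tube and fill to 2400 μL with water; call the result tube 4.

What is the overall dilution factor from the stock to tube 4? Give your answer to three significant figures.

Step 1: 60 μL + 1440 μL = 1500 μL total → factor 1500/60 = 25
Step 2: 50 μL + 4.95 mL = 5000 μL total → factor 5000/50 = 100
Step 3: 30 μL brought to 450 μL → factor 450/30 = 15
Step 4: 300 μL brought to 2400 μL → factor 2400/300 = 8
Overall dilution factor = 25 × 100 × 15 × 8 = 3 × 10^5

3.00 × 10^5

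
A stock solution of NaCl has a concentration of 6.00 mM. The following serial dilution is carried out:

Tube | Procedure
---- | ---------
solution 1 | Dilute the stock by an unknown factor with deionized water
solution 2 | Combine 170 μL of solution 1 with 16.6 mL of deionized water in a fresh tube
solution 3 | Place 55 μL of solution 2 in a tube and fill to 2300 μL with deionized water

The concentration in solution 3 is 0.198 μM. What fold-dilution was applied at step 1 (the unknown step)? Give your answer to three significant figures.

Step 1: unknown factor x
Step 2: 170 μL + 16.6 mL = 16770 μL total → factor 16770/170 = 98.647
Step 3: 55 μL brought to 2300 μL → factor 2300/55 = 41.818
Product of known-step factors = 4125.2
Overall factor = 6.00 mM / (0.198 μM) = 30303
x = 30303 / 4125.2 = 7.35

7.35-fold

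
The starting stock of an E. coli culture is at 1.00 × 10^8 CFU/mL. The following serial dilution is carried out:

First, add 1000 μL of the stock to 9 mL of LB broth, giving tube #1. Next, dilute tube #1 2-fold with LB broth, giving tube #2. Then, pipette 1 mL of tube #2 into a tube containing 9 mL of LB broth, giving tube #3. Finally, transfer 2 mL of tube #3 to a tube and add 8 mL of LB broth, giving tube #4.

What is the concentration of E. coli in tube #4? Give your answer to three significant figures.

1.00 × 10^5 CFU/mL

Step 1: 1000 μL + 9 mL = 10000 μL total → factor 10000/1000 = 10
Step 2: 2-fold → factor 2
Step 3: 1 mL + 9 mL = 10 mL total → factor 10/1 = 10
Step 4: 2 mL + 8 mL = 10 mL total → factor 10/2 = 5
Overall dilution factor = 10 × 2 × 10 × 5 = 1000
Final = 1.00 × 10^8 CFU/mL / 1000 = 1.00 × 10^5 CFU/mL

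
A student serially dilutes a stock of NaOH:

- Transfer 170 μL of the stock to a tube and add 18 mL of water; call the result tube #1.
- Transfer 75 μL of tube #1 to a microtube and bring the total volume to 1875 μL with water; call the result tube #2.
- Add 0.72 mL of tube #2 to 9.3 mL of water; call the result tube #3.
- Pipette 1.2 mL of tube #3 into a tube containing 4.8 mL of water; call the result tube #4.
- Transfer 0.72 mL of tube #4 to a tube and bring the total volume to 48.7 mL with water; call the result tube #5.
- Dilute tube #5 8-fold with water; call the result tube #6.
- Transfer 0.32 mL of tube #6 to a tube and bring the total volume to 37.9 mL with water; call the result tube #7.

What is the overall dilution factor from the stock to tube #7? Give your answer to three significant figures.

Step 1: 170 μL + 18 mL = 18170 μL total → factor 18170/170 = 106.88
Step 2: 75 μL brought to 1875 μL → factor 1875/75 = 25
Step 3: 0.72 mL + 9.3 mL = 10.02 mL total → factor 10.02/0.72 = 13.917
Step 4: 1.2 mL + 4.8 mL = 6 mL total → factor 6/1.2 = 5
Step 5: 0.72 mL brought to 48.7 mL → factor 48.7/0.72 = 67.639
Step 6: 8-fold → factor 8
Step 7: 0.32 mL brought to 37.9 mL → factor 37.9/0.32 = 118.44
Overall dilution factor = 106.88 × 25 × 13.917 × 5 × 67.639 × 8 × 118.44 = 1.1916 × 10^10

1.19 × 10^10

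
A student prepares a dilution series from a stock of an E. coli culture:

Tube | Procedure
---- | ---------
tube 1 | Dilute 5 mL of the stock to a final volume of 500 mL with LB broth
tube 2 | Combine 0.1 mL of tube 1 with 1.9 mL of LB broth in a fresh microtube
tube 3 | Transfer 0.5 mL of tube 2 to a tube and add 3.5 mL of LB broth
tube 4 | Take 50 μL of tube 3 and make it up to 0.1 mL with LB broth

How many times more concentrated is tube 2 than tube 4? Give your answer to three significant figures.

Step 1: 5 mL brought to 500 mL → factor 500/5 = 100
Step 2: 0.1 mL + 1.9 mL = 2 mL total → factor 2/0.1 = 20
Step 3: 0.5 mL + 3.5 mL = 4 mL total → factor 4/0.5 = 8
Step 4: 50 μL brought to 0.1 mL → factor 100/50 = 2
Dilution factor to tube 2 = 2000; to tube 4 = 32000
[tube 2]/[tube 4] = (factor to tube 4)/(factor to tube 2) = 32000/2000 = 16.0

16.0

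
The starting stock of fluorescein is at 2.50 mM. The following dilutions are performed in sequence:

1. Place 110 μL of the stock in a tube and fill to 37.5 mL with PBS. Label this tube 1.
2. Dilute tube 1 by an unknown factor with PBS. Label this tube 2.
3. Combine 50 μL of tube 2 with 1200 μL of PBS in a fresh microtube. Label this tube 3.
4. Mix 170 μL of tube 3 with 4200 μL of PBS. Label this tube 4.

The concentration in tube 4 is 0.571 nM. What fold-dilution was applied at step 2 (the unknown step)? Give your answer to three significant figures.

20.0-fold

Step 1: 110 μL brought to 37.5 mL → factor 37500/110 = 340.91
Step 2: unknown factor x
Step 3: 50 μL + 1200 μL = 1250 μL total → factor 1250/50 = 25
Step 4: 170 μL + 4200 μL = 4370 μL total → factor 4370/170 = 25.706
Product of known-step factors = 2.1908 × 10^5
Overall factor = 2.50 mM / (0.571 nM) = 4.3783 × 10^6
x = 4.3783 × 10^6 / 2.1908 × 10^5 = 20.0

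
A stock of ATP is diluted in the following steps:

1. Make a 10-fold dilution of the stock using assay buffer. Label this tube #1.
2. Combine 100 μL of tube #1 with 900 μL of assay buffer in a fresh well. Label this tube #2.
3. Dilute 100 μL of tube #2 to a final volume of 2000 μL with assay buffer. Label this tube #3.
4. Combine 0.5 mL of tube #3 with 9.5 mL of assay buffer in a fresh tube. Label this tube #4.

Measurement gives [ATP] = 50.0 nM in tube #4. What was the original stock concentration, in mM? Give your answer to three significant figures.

Step 1: 10-fold → factor 10
Step 2: 100 μL + 900 μL = 1000 μL total → factor 1000/100 = 10
Step 3: 100 μL brought to 2000 μL → factor 2000/100 = 20
Step 4: 0.5 mL + 9.5 mL = 10 mL total → factor 10/0.5 = 20
Overall dilution factor = 10 × 10 × 20 × 20 = 40000
Stock = 50.0 nM × 40000 = 2.000 × 10^6 nM = 2.00 mM

2.00 mM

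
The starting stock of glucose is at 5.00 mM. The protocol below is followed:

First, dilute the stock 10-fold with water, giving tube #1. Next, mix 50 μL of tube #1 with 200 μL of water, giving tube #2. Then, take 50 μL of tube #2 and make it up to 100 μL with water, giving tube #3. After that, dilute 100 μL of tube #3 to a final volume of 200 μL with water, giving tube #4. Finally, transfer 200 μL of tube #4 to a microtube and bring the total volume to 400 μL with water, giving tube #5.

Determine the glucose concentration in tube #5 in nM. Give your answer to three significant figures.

1.25 × 10^4 nM

Step 1: 10-fold → factor 10
Step 2: 50 μL + 200 μL = 250 μL total → factor 250/50 = 5
Step 3: 50 μL brought to 100 μL → factor 100/50 = 2
Step 4: 100 μL brought to 200 μL → factor 200/100 = 2
Step 5: 200 μL brought to 400 μL → factor 400/200 = 2
Overall dilution factor = 10 × 5 × 2 × 2 × 2 = 400
Final = 5.00 mM / 400 = 0.01250 mM = 1.25 × 10^4 nM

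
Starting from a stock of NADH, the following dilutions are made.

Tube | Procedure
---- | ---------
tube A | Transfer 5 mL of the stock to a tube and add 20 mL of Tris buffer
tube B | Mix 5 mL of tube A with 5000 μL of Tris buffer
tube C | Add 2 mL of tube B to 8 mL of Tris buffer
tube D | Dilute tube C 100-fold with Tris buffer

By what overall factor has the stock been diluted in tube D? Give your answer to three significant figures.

Step 1: 5 mL + 20 mL = 25 mL total → factor 25/5 = 5
Step 2: 5 mL + 5000 μL = 10 mL total → factor 10/5 = 2
Step 3: 2 mL + 8 mL = 10 mL total → factor 10/2 = 5
Step 4: 100-fold → factor 100
Overall dilution factor = 5 × 2 × 5 × 100 = 5000

5.00 × 10^3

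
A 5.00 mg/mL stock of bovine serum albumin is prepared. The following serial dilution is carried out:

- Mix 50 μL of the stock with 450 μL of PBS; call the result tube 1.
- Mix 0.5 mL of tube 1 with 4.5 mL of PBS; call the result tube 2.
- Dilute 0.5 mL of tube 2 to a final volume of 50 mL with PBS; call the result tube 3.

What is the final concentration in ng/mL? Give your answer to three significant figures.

500 ng/mL

Step 1: 50 μL + 450 μL = 500 μL total → factor 500/50 = 10
Step 2: 0.5 mL + 4.5 mL = 5 mL total → factor 5/0.5 = 10
Step 3: 0.5 mL brought to 50 mL → factor 50/0.5 = 100
Overall dilution factor = 10 × 10 × 100 = 10000
Final = 5.00 mg/mL / 10000 = 0.0005000 mg/mL = 500 ng/mL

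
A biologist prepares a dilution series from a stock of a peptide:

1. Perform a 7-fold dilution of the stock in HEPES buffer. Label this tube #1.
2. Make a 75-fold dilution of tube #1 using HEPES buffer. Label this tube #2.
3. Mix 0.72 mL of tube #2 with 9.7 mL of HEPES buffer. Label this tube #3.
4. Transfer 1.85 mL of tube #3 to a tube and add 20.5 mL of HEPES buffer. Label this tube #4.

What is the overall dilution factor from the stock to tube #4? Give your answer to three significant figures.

9.18 × 10^4

Step 1: 7-fold → factor 7
Step 2: 75-fold → factor 75
Step 3: 0.72 mL + 9.7 mL = 10.42 mL total → factor 10.42/0.72 = 14.472
Step 4: 1.85 mL + 20.5 mL = 22.35 mL total → factor 22.35/1.85 = 12.081
Overall dilution factor = 7 × 75 × 14.472 × 12.081 = 91791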